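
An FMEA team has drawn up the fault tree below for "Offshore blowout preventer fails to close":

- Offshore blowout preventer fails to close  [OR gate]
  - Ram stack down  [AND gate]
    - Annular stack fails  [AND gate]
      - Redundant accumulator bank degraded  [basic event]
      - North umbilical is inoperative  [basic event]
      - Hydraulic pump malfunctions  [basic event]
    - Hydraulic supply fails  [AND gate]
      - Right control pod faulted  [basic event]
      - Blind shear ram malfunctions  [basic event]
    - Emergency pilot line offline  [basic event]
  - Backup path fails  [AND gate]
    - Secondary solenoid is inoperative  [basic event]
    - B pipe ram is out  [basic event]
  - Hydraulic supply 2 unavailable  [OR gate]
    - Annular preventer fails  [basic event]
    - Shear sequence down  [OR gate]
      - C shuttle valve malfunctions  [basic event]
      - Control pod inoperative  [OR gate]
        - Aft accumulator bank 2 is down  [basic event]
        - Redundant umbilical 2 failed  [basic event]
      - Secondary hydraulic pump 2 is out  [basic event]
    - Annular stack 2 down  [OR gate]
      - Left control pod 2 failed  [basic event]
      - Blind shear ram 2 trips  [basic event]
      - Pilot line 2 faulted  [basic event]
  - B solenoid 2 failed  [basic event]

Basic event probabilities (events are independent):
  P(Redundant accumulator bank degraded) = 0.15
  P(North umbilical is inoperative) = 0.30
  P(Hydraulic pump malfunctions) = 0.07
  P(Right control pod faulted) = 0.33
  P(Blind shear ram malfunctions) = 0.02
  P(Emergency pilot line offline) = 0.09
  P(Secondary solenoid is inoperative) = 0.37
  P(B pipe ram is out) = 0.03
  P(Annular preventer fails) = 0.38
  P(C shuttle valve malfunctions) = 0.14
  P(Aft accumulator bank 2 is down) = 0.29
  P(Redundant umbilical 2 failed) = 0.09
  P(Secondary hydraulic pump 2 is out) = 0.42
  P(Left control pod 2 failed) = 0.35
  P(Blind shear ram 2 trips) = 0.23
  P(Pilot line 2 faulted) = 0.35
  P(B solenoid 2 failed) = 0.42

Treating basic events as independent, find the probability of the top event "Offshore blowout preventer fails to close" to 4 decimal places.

P(Annular stack fails) [AND] = 0.15 × 0.30 × 0.07 = 0.003150
P(Hydraulic supply fails) [AND] = 0.33 × 0.02 = 0.006600
P(Ram stack down) [AND] = 0.003150 × 0.006600 × 0.09 = 0.000002
P(Backup path fails) [AND] = 0.37 × 0.03 = 0.011100
P(Control pod inoperative) [OR] = 1 − (1−0.29) × (1−0.09) = 0.353900
P(Shear sequence down) [OR] = 1 − (1−0.14) × (1−0.353900) × (1−0.42) = 0.677725
P(Annular stack 2 down) [OR] = 1 − (1−0.35) × (1−0.23) × (1−0.35) = 0.674675
P(Hydraulic supply 2 unavailable) [OR] = 1 − (1−0.38) × (1−0.677725) × (1−0.674675) = 0.934997
P(Offshore blowout preventer fails to close) [OR] = 1 − (1−0.000002) × (1−0.011100) × (1−0.934997) × (1−0.42) = 0.962717
Rounded to 4 decimal places: P(Offshore blowout preventer fails to close) ≈ 0.9627.

0.9627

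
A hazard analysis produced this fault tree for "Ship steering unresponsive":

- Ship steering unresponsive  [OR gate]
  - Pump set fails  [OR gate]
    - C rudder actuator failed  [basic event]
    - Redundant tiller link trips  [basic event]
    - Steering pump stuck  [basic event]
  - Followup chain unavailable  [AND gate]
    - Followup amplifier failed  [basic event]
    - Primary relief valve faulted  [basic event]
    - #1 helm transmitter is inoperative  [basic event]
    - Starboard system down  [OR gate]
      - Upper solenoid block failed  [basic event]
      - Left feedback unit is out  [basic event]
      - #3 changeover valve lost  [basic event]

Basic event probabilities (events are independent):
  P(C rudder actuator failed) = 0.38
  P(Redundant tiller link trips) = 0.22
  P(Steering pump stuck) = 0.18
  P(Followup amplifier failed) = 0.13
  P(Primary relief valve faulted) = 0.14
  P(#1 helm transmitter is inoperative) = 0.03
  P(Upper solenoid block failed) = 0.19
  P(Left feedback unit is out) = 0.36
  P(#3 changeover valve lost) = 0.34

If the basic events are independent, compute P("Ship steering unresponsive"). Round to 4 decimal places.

P(Pump set fails) [OR] = 1 − (1−0.38) × (1−0.22) × (1−0.18) = 0.603448
P(Starboard system down) [OR] = 1 − (1−0.19) × (1−0.36) × (1−0.34) = 0.657856
P(Followup chain unavailable) [AND] = 0.13 × 0.14 × 0.03 × 0.657856 = 0.000359
P(Ship steering unresponsive) [OR] = 1 − (1−0.603448) × (1−0.000359) = 0.603590
Rounded to 4 decimal places: P(Ship steering unresponsive) ≈ 0.6036.

0.6036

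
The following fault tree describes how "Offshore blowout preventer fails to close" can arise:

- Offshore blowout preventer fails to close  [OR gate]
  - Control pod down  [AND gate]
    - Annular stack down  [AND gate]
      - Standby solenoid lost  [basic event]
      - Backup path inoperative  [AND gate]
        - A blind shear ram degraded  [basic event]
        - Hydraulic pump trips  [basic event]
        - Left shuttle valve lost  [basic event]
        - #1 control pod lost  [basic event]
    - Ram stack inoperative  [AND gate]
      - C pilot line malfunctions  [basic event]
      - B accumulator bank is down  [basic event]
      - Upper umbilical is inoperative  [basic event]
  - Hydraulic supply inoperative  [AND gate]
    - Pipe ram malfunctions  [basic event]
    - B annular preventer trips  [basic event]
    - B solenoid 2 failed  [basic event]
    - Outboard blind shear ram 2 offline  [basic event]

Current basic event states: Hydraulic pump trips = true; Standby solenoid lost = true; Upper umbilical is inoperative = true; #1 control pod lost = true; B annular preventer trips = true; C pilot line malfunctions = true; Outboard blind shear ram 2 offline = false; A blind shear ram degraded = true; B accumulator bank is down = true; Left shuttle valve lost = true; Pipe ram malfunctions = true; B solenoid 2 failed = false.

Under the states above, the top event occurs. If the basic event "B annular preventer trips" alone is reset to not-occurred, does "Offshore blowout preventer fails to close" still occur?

Counterfactual: set "B annular preventer trips" to not occurred.
Backup path inoperative [AND]: A blind shear ram degraded=occurs, Hydraulic pump trips=occurs, Left shuttle valve lost=occurs, #1 control pod lost=occurs → all inputs occur → occurs.
Annular stack down [AND]: Standby solenoid lost=occurs, Backup path inoperative=occurs → all inputs occur → occurs.
Ram stack inoperative [AND]: C pilot line malfunctions=occurs, B accumulator bank is down=occurs, Upper umbilical is inoperative=occurs → all inputs occur → occurs.
Control pod down [AND]: Annular stack down=occurs, Ram stack inoperative=occurs → all inputs occur → occurs.
Hydraulic supply inoperative [AND]: Pipe ram malfunctions=occurs, B annular preventer trips=not, B solenoid 2 failed=not, Outboard blind shear ram 2 offline=not → not all inputs occur → does not occur.
Offshore blowout preventer fails to close [OR]: Control pod down=occurs, Hydraulic supply inoperative=not → at least one input occurs → occurs.

Yes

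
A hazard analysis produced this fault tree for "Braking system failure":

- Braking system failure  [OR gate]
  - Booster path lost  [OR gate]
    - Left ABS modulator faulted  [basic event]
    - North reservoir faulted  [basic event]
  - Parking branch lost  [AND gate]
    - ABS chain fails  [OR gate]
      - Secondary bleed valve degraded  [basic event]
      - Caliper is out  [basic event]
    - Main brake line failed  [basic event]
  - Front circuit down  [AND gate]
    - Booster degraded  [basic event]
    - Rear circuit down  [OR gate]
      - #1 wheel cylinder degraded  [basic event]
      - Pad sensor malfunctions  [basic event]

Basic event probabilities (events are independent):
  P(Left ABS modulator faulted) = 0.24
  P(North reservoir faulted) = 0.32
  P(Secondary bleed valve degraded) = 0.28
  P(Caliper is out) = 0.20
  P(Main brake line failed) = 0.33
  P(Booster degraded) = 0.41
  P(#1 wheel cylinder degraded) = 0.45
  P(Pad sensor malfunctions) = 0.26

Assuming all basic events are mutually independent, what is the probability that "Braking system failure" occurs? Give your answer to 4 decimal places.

0.6636

P(Booster path lost) [OR] = 1 − (1−0.24) × (1−0.32) = 0.483200
P(ABS chain fails) [OR] = 1 − (1−0.28) × (1−0.20) = 0.424000
P(Parking branch lost) [AND] = 0.424000 × 0.33 = 0.139920
P(Rear circuit down) [OR] = 1 − (1−0.45) × (1−0.26) = 0.593000
P(Front circuit down) [AND] = 0.41 × 0.593000 = 0.243130
P(Braking system failure) [OR] = 1 − (1−0.483200) × (1−0.139920) × (1−0.243130) = 0.663579
Rounded to 4 decimal places: P(Braking system failure) ≈ 0.6636.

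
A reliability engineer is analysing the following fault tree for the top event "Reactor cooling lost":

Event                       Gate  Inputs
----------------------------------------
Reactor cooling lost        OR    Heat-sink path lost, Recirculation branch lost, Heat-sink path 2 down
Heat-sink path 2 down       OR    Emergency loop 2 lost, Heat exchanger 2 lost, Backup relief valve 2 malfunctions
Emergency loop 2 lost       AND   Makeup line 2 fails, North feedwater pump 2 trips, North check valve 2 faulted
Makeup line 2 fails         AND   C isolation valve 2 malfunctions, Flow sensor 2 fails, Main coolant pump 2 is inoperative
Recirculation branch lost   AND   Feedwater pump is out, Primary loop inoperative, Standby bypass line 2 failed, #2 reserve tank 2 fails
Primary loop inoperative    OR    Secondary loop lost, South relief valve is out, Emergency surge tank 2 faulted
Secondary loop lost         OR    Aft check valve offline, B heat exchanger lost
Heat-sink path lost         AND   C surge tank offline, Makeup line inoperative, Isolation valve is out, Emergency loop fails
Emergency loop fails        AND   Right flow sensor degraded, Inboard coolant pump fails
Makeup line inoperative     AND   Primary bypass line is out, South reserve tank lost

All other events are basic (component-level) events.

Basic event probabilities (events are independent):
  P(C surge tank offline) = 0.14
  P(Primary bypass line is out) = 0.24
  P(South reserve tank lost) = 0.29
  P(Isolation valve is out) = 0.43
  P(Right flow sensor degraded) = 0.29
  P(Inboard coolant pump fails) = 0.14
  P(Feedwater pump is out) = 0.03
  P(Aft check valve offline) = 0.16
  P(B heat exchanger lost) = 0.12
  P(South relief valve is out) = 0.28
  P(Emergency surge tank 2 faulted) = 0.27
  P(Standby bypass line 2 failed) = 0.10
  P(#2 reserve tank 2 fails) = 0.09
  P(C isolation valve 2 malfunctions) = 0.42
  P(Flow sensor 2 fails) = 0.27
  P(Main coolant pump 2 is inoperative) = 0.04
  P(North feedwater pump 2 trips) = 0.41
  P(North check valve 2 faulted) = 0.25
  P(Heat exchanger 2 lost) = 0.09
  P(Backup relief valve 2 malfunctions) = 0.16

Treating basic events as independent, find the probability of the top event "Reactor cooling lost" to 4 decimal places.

P(Makeup line inoperative) [AND] = 0.24 × 0.29 = 0.069600
P(Emergency loop fails) [AND] = 0.29 × 0.14 = 0.040600
P(Heat-sink path lost) [AND] = 0.14 × 0.069600 × 0.43 × 0.040600 = 0.000170
P(Secondary loop lost) [OR] = 1 − (1−0.16) × (1−0.12) = 0.260800
P(Primary loop inoperative) [OR] = 1 − (1−0.260800) × (1−0.28) × (1−0.27) = 0.611476
P(Recirculation branch lost) [AND] = 0.03 × 0.611476 × 0.10 × 0.09 = 0.000165
P(Makeup line 2 fails) [AND] = 0.42 × 0.27 × 0.04 = 0.004536
P(Emergency loop 2 lost) [AND] = 0.004536 × 0.41 × 0.25 = 0.000465
P(Heat-sink path 2 down) [OR] = 1 − (1−0.000465) × (1−0.09) × (1−0.16) = 0.235955
P(Reactor cooling lost) [OR] = 1 − (1−0.000170) × (1−0.000165) × (1−0.235955) = 0.236211
Rounded to 4 decimal places: P(Reactor cooling lost) ≈ 0.2362.

0.2362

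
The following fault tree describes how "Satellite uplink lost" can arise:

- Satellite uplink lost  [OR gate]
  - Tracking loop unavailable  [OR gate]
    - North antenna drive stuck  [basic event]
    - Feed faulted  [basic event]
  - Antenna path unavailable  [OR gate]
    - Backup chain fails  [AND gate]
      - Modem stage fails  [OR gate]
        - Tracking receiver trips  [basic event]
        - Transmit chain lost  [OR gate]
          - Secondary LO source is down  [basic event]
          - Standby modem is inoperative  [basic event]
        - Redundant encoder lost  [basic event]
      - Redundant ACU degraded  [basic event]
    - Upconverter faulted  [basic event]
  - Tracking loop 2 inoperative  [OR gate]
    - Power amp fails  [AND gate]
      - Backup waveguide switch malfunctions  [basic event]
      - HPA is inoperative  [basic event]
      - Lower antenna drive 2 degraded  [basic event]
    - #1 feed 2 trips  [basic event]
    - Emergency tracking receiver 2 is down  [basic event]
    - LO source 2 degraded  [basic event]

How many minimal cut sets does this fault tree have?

11

Tracking loop unavailable [OR]: union of children's cut sets → 2 cut set(s).
Transmit chain lost [OR]: union of children's cut sets → 2 cut set(s).
Modem stage fails [OR]: union of children's cut sets → 4 cut set(s).
Backup chain fails [AND]: one cut set from each child combined → 4 × 1 = 4 cut set(s).
Antenna path unavailable [OR]: union of children's cut sets → 5 cut set(s).
Power amp fails [AND]: one cut set from each child combined → 1 × 1 × 1 = 1 cut set(s).
Tracking loop 2 inoperative [OR]: union of children's cut sets → 4 cut set(s).
Satellite uplink lost [OR]: union of children's cut sets → 11 cut set(s).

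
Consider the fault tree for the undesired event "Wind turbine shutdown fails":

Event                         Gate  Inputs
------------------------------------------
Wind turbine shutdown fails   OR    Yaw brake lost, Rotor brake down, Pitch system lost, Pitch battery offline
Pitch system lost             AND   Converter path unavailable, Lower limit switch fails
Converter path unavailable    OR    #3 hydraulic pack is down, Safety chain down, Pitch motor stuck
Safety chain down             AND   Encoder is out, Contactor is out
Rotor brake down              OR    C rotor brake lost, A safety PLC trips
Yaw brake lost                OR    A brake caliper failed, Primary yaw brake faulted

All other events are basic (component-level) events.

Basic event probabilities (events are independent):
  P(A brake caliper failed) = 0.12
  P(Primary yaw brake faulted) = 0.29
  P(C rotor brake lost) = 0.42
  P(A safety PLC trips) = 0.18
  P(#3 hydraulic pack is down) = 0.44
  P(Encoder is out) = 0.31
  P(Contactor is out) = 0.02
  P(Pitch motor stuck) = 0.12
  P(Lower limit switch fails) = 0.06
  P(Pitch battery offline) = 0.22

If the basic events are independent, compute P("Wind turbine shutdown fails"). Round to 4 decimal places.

0.7753

P(Yaw brake lost) [OR] = 1 − (1−0.12) × (1−0.29) = 0.375200
P(Rotor brake down) [OR] = 1 − (1−0.42) × (1−0.18) = 0.524400
P(Safety chain down) [AND] = 0.31 × 0.02 = 0.006200
P(Converter path unavailable) [OR] = 1 − (1−0.44) × (1−0.006200) × (1−0.12) = 0.510255
P(Pitch system lost) [AND] = 0.510255 × 0.06 = 0.030615
P(Wind turbine shutdown fails) [OR] = 1 − (1−0.375200) × (1−0.524400) × (1−0.030615) × (1−0.22) = 0.775315
Rounded to 4 decimal places: P(Wind turbine shutdown fails) ≈ 0.7753.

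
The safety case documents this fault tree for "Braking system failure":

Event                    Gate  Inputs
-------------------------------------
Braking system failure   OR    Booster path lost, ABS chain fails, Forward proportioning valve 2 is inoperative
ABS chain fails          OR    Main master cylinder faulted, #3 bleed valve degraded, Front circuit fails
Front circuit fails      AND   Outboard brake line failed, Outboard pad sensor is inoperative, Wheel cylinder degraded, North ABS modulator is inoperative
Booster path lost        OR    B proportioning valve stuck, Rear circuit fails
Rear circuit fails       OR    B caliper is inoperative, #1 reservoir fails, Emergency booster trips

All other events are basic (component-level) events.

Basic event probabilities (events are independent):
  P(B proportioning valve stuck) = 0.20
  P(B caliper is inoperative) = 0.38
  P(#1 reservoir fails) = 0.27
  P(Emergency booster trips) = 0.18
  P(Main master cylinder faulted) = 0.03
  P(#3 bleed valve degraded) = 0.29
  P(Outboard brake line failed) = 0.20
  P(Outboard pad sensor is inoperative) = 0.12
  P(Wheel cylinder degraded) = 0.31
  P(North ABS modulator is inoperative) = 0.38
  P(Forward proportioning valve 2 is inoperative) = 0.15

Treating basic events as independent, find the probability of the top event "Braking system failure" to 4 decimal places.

0.8267

P(Rear circuit fails) [OR] = 1 − (1−0.38) × (1−0.27) × (1−0.18) = 0.628868
P(Booster path lost) [OR] = 1 − (1−0.20) × (1−0.628868) = 0.703094
P(Front circuit fails) [AND] = 0.20 × 0.12 × 0.31 × 0.38 = 0.002827
P(ABS chain fails) [OR] = 1 − (1−0.03) × (1−0.29) × (1−0.002827) = 0.313247
P(Braking system failure) [OR] = 1 − (1−0.703094) × (1−0.313247) × (1−0.15) = 0.826684
Rounded to 4 decimal places: P(Braking system failure) ≈ 0.8267.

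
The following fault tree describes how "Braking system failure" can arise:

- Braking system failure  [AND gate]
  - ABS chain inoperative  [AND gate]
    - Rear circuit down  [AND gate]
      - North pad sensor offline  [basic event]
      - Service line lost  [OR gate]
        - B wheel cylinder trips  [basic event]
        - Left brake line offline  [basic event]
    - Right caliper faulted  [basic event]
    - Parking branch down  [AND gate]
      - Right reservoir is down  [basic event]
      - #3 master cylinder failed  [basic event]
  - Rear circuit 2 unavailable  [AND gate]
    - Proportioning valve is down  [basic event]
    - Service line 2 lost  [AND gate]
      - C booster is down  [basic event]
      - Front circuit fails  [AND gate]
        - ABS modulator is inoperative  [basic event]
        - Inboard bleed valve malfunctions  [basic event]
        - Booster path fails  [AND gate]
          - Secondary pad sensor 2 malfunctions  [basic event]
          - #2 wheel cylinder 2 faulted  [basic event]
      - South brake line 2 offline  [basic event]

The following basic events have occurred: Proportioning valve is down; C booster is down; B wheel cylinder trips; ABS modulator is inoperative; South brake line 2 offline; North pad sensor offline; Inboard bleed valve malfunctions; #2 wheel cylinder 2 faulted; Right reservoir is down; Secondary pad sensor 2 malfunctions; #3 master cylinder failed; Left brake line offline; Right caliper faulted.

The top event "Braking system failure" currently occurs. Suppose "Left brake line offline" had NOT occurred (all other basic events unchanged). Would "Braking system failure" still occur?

Counterfactual: set "Left brake line offline" to not occurred.
Service line lost [OR]: B wheel cylinder trips=occurs, Left brake line offline=not → at least one input occurs → occurs.
Rear circuit down [AND]: North pad sensor offline=occurs, Service line lost=occurs → all inputs occur → occurs.
Parking branch down [AND]: Right reservoir is down=occurs, #3 master cylinder failed=occurs → all inputs occur → occurs.
ABS chain inoperative [AND]: Rear circuit down=occurs, Right caliper faulted=occurs, Parking branch down=occurs → all inputs occur → occurs.
Booster path fails [AND]: Secondary pad sensor 2 malfunctions=occurs, #2 wheel cylinder 2 faulted=occurs → all inputs occur → occurs.
Front circuit fails [AND]: ABS modulator is inoperative=occurs, Inboard bleed valve malfunctions=occurs, Booster path fails=occurs → all inputs occur → occurs.
Service line 2 lost [AND]: C booster is down=occurs, Front circuit fails=occurs, South brake line 2 offline=occurs → all inputs occur → occurs.
Rear circuit 2 unavailable [AND]: Proportioning valve is down=occurs, Service line 2 lost=occurs → all inputs occur → occurs.
Braking system failure [AND]: ABS chain inoperative=occurs, Rear circuit 2 unavailable=occurs → all inputs occur → occurs.

Yes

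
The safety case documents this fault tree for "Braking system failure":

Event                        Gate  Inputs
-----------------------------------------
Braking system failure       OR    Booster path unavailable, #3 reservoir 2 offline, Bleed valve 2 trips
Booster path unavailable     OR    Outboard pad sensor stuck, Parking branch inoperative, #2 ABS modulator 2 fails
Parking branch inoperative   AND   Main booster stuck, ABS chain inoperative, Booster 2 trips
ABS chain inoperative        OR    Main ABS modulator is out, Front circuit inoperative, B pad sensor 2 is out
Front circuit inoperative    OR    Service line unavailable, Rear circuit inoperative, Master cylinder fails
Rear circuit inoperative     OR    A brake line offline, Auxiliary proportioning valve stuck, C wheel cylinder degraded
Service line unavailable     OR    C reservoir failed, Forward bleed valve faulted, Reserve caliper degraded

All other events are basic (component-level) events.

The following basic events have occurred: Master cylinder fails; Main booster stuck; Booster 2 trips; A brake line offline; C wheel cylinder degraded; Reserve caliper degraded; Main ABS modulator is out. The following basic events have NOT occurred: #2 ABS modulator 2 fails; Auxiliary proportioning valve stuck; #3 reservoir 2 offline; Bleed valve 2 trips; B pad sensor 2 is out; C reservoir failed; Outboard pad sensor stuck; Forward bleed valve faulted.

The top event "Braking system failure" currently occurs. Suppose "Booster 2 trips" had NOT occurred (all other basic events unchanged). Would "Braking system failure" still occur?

Counterfactual: set "Booster 2 trips" to not occurred.
Service line unavailable [OR]: C reservoir failed=not, Forward bleed valve faulted=not, Reserve caliper degraded=occurs → at least one input occurs → occurs.
Rear circuit inoperative [OR]: A brake line offline=occurs, Auxiliary proportioning valve stuck=not, C wheel cylinder degraded=occurs → at least one input occurs → occurs.
Front circuit inoperative [OR]: Service line unavailable=occurs, Rear circuit inoperative=occurs, Master cylinder fails=occurs → at least one input occurs → occurs.
ABS chain inoperative [OR]: Main ABS modulator is out=occurs, Front circuit inoperative=occurs, B pad sensor 2 is out=not → at least one input occurs → occurs.
Parking branch inoperative [AND]: Main booster stuck=occurs, ABS chain inoperative=occurs, Booster 2 trips=not → not all inputs occur → does not occur.
Booster path unavailable [OR]: Outboard pad sensor stuck=not, Parking branch inoperative=not, #2 ABS modulator 2 fails=not → no input occurs → does not occur.
Braking system failure [OR]: Booster path unavailable=not, #3 reservoir 2 offline=not, Bleed valve 2 trips=not → no input occurs → does not occur.

No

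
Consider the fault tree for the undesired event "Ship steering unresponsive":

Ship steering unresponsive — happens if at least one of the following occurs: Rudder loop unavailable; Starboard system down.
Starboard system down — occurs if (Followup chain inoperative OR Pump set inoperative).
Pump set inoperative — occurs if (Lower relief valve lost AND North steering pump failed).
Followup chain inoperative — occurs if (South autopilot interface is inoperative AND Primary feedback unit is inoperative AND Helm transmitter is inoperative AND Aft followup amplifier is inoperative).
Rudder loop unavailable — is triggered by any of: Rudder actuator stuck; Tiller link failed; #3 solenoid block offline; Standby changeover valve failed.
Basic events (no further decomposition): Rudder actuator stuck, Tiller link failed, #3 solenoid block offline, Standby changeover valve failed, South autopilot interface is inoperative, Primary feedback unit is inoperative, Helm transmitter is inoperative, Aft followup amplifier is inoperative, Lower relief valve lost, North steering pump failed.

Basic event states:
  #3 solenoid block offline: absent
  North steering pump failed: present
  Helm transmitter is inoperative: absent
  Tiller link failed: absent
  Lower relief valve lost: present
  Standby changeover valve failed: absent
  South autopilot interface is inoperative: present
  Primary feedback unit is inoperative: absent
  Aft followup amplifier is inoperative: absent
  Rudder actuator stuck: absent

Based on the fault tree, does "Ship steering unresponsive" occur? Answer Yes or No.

Rudder loop unavailable [OR]: Rudder actuator stuck=not, Tiller link failed=not, #3 solenoid block offline=not, Standby changeover valve failed=not → no input occurs → does not occur.
Followup chain inoperative [AND]: South autopilot interface is inoperative=occurs, Primary feedback unit is inoperative=not, Helm transmitter is inoperative=not, Aft followup amplifier is inoperative=not → not all inputs occur → does not occur.
Pump set inoperative [AND]: Lower relief valve lost=occurs, North steering pump failed=occurs → all inputs occur → occurs.
Starboard system down [OR]: Followup chain inoperative=not, Pump set inoperative=occurs → at least one input occurs → occurs.
Ship steering unresponsive [OR]: Rudder loop unavailable=not, Starboard system down=occurs → at least one input occurs → occurs.

Yes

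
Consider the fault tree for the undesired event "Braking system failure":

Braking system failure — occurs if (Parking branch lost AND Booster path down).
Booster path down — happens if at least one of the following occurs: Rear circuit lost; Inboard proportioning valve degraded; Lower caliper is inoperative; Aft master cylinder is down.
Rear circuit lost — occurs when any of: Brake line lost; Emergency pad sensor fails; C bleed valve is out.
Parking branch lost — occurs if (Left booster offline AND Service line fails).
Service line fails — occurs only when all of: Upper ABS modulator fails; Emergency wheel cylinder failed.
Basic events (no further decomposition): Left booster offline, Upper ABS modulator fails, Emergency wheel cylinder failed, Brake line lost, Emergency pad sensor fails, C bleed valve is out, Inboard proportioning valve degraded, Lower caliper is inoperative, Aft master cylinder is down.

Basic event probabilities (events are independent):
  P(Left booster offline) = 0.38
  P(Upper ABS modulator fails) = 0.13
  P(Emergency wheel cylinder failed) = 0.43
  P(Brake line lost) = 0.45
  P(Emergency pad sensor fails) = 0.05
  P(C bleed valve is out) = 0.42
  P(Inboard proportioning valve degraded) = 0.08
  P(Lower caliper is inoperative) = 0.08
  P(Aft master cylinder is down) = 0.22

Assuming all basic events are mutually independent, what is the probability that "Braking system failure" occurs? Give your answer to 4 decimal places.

0.0170

P(Service line fails) [AND] = 0.13 × 0.43 = 0.055900
P(Parking branch lost) [AND] = 0.38 × 0.055900 = 0.021242
P(Rear circuit lost) [OR] = 1 − (1−0.45) × (1−0.05) × (1−0.42) = 0.696950
P(Booster path down) [OR] = 1 − (1−0.696950) × (1−0.08) × (1−0.08) × (1−0.22) = 0.799929
P(Braking system failure) [AND] = 0.021242 × 0.799929 = 0.016992
Rounded to 4 decimal places: P(Braking system failure) ≈ 0.0170.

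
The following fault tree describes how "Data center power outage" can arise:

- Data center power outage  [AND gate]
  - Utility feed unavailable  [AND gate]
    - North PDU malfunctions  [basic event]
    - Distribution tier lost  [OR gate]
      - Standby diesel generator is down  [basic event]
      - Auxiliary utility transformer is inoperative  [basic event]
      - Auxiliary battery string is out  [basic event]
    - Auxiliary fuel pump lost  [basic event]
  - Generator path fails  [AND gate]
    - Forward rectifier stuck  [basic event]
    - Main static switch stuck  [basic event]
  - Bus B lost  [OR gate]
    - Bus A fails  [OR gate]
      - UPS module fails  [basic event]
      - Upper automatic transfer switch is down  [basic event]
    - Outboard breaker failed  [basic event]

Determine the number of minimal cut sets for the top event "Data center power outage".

9

Distribution tier lost [OR]: union of children's cut sets → 3 cut set(s).
Utility feed unavailable [AND]: one cut set from each child combined → 1 × 3 × 1 = 3 cut set(s).
Generator path fails [AND]: one cut set from each child combined → 1 × 1 = 1 cut set(s).
Bus A fails [OR]: union of children's cut sets → 2 cut set(s).
Bus B lost [OR]: union of children's cut sets → 3 cut set(s).
Data center power outage [AND]: one cut set from each child combined → 3 × 1 × 3 = 9 cut set(s).
Minimal cut sets: {Auxiliary fuel pump lost, Forward rectifier stuck, Main static switch stuck, North PDU malfunctions, Standby diesel generator is down, UPS module fails}; {Auxiliary fuel pump lost, Forward rectifier stuck, Main static switch stuck, North PDU malfunctions, Standby diesel generator is down, Upper automatic transfer switch is down}; {Auxiliary fuel pump lost, Forward rectifier stuck, Main static switch stuck, North PDU malfunctions, Outboard breaker failed, Standby diesel generator is down}; {Auxiliary fuel pump lost, Auxiliary utility transformer is inoperative, Forward rectifier stuck, Main static switch stuck, North PDU malfunctions, UPS module fails}; {Auxiliary fuel pump lost, Auxiliary utility transformer is inoperative, Forward rectifier stuck, Main static switch stuck, North PDU malfunctions, Upper automatic transfer switch is down}; {Auxiliary fuel pump lost, Auxiliary utility transformer is inoperative, Forward rectifier stuck, Main static switch stuck, North PDU malfunctions, Outboard breaker failed}; {Auxiliary battery string is out, Auxiliary fuel pump lost, Forward rectifier stuck, Main static switch stuck, North PDU malfunctions, UPS module fails}; {Auxiliary battery string is out, Auxiliary fuel pump lost, Forward rectifier stuck, Main static switch stuck, North PDU malfunctions, Upper automatic transfer switch is down}; {Auxiliary battery string is out, Auxiliary fuel pump lost, Forward rectifier stuck, Main static switch stuck, North PDU malfunctions, Outboard breaker failed}.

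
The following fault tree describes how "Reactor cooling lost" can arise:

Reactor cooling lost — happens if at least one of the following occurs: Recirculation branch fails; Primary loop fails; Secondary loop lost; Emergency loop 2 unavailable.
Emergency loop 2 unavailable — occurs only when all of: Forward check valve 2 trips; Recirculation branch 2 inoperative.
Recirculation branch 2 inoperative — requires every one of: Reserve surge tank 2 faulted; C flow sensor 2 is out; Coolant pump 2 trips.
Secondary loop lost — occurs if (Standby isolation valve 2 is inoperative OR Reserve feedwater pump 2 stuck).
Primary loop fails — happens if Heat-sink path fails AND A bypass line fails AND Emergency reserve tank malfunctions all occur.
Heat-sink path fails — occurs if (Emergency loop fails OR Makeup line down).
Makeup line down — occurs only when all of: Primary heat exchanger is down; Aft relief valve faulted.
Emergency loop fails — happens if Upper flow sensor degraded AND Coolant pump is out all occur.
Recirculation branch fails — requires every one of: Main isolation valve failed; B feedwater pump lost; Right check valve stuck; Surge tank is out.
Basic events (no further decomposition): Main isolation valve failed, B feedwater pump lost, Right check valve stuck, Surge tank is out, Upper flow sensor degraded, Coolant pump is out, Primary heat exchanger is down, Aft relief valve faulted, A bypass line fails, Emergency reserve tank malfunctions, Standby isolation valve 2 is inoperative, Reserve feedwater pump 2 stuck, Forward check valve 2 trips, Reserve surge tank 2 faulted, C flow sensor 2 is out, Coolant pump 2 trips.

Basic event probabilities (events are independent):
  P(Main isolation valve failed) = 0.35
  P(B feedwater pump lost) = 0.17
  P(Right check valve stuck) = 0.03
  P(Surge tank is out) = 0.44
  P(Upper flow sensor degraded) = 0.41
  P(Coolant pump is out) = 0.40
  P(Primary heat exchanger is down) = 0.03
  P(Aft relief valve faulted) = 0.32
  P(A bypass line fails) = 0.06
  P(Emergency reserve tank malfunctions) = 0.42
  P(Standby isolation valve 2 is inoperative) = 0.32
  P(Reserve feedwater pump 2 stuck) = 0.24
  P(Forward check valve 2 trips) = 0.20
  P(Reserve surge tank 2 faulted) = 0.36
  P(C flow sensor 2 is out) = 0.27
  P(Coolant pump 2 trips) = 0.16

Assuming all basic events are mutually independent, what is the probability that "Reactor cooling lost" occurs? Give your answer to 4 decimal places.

0.4874

P(Recirculation branch fails) [AND] = 0.35 × 0.17 × 0.03 × 0.44 = 0.000785
P(Emergency loop fails) [AND] = 0.41 × 0.40 = 0.164000
P(Makeup line down) [AND] = 0.03 × 0.32 = 0.009600
P(Heat-sink path fails) [OR] = 1 − (1−0.164000) × (1−0.009600) = 0.172026
P(Primary loop fails) [AND] = 0.172026 × 0.06 × 0.42 = 0.004335
P(Secondary loop lost) [OR] = 1 − (1−0.32) × (1−0.24) = 0.483200
P(Recirculation branch 2 inoperative) [AND] = 0.36 × 0.27 × 0.16 = 0.015552
P(Emergency loop 2 unavailable) [AND] = 0.20 × 0.015552 = 0.003110
P(Reactor cooling lost) [OR] = 1 − (1−0.000785) × (1−0.004335) × (1−0.483200) × (1−0.003110) = 0.487443
Rounded to 4 decimal places: P(Reactor cooling lost) ≈ 0.4874.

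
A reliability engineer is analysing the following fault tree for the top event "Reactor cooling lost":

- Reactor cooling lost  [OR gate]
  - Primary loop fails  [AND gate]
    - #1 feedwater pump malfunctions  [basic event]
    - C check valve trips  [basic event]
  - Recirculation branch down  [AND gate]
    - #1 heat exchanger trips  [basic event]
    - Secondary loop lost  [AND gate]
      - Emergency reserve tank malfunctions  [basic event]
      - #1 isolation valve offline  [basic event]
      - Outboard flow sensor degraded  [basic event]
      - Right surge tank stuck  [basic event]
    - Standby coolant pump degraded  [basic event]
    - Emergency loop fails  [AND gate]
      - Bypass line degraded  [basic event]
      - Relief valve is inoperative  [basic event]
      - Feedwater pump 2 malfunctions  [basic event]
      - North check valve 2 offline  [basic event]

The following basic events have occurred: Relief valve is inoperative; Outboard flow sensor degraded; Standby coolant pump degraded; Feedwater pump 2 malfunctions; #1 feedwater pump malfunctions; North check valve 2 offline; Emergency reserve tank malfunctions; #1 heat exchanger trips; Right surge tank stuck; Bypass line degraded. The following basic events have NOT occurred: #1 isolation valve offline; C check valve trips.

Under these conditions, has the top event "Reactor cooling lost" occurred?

Primary loop fails [AND]: #1 feedwater pump malfunctions=occurs, C check valve trips=not → not all inputs occur → does not occur.
Secondary loop lost [AND]: Emergency reserve tank malfunctions=occurs, #1 isolation valve offline=not, Outboard flow sensor degraded=occurs, Right surge tank stuck=occurs → not all inputs occur → does not occur.
Emergency loop fails [AND]: Bypass line degraded=occurs, Relief valve is inoperative=occurs, Feedwater pump 2 malfunctions=occurs, North check valve 2 offline=occurs → all inputs occur → occurs.
Recirculation branch down [AND]: #1 heat exchanger trips=occurs, Secondary loop lost=not, Standby coolant pump degraded=occurs, Emergency loop fails=occurs → not all inputs occur → does not occur.
Reactor cooling lost [OR]: Primary loop fails=not, Recirculation branch down=not → no input occurs → does not occur.

No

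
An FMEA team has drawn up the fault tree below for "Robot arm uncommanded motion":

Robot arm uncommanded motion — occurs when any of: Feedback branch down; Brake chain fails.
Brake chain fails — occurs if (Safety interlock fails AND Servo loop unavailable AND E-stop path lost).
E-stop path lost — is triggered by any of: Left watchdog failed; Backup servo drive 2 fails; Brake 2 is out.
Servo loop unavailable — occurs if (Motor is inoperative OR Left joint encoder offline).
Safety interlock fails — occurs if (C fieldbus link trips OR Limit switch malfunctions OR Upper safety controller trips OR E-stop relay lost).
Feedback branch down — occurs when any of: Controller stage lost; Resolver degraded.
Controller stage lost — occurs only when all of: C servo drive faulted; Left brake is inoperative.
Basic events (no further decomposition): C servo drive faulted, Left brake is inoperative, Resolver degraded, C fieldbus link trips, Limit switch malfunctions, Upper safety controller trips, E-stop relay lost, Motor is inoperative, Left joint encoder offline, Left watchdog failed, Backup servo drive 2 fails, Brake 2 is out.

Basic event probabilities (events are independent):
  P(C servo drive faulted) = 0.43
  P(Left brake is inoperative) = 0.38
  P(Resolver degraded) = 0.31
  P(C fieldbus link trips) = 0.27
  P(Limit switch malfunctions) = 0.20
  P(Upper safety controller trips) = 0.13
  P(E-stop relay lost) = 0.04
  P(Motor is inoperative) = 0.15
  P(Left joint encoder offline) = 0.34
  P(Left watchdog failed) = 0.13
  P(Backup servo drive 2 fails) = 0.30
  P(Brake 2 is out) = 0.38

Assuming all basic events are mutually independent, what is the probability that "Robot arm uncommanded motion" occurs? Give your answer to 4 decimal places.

P(Controller stage lost) [AND] = 0.43 × 0.38 = 0.163400
P(Feedback branch down) [OR] = 1 − (1−0.163400) × (1−0.31) = 0.422746
P(Safety interlock fails) [OR] = 1 − (1−0.27) × (1−0.20) × (1−0.13) × (1−0.04) = 0.512243
P(Servo loop unavailable) [OR] = 1 − (1−0.15) × (1−0.34) = 0.439000
P(E-stop path lost) [OR] = 1 − (1−0.13) × (1−0.30) × (1−0.38) = 0.622420
P(Brake chain fails) [AND] = 0.512243 × 0.439000 × 0.622420 = 0.139966
P(Robot arm uncommanded motion) [OR] = 1 − (1−0.422746) × (1−0.139966) = 0.503542
Rounded to 4 decimal places: P(Robot arm uncommanded motion) ≈ 0.5035.

0.5035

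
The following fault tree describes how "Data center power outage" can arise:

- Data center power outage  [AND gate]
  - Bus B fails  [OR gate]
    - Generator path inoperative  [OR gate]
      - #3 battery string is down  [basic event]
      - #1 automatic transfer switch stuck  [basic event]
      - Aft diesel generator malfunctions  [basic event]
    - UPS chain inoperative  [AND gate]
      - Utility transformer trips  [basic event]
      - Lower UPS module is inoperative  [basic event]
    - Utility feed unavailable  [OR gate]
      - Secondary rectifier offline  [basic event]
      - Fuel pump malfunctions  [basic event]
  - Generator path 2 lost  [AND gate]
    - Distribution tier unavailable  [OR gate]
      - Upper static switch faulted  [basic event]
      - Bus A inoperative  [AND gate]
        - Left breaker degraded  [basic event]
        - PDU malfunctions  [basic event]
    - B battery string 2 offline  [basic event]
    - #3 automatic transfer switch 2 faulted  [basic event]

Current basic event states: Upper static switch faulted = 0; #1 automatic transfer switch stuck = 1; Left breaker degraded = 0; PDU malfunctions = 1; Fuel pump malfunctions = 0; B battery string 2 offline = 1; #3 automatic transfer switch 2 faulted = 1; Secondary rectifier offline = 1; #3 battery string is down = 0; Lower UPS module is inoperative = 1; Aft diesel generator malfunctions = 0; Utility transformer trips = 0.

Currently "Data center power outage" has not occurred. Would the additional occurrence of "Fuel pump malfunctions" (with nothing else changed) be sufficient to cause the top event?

Counterfactual: set "Fuel pump malfunctions" to occurred.
Generator path inoperative [OR]: #3 battery string is down=not, #1 automatic transfer switch stuck=occurs, Aft diesel generator malfunctions=not → at least one input occurs → occurs.
UPS chain inoperative [AND]: Utility transformer trips=not, Lower UPS module is inoperative=occurs → not all inputs occur → does not occur.
Utility feed unavailable [OR]: Secondary rectifier offline=occurs, Fuel pump malfunctions=occurs → at least one input occurs → occurs.
Bus B fails [OR]: Generator path inoperative=occurs, UPS chain inoperative=not, Utility feed unavailable=occurs → at least one input occurs → occurs.
Bus A inoperative [AND]: Left breaker degraded=not, PDU malfunctions=occurs → not all inputs occur → does not occur.
Distribution tier unavailable [OR]: Upper static switch faulted=not, Bus A inoperative=not → no input occurs → does not occur.
Generator path 2 lost [AND]: Distribution tier unavailable=not, B battery string 2 offline=occurs, #3 automatic transfer switch 2 faulted=occurs → not all inputs occur → does not occur.
Data center power outage [AND]: Bus B fails=occurs, Generator path 2 lost=not → not all inputs occur → does not occur.

No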